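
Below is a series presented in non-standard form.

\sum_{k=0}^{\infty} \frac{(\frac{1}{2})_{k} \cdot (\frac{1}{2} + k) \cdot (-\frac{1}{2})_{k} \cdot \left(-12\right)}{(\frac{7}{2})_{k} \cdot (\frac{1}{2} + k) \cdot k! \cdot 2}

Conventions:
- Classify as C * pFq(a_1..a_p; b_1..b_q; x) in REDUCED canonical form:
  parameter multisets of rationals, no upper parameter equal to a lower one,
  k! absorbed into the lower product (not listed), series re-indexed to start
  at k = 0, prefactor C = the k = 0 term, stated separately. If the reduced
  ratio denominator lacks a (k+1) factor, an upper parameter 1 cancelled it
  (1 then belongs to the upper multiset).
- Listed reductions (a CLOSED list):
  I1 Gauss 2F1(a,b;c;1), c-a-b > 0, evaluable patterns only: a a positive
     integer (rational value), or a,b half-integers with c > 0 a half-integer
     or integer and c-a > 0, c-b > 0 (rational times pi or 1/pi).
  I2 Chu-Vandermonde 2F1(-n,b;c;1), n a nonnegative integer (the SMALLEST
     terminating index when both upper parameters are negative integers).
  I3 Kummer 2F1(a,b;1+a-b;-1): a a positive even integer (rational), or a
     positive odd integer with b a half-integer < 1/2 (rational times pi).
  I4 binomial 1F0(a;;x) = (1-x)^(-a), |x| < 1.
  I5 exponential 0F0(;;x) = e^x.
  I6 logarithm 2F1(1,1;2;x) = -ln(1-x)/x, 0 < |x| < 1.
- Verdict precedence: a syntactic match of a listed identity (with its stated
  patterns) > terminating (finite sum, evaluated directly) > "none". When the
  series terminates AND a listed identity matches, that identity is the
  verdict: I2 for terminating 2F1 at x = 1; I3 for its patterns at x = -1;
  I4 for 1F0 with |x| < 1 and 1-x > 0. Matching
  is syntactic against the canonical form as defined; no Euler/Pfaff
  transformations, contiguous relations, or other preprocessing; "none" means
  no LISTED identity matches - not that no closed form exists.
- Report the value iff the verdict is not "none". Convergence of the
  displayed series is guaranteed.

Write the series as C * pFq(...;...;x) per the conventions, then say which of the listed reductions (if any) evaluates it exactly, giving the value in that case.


Canonical form: C = -6 times 2F1 with upper {-\frac{1}{2}, \frac{1}{2}}, lower {\frac{7}{2}}, x = 1. Verdict: the half-integer Gauss pattern (I1) applies (x = 1; upper {-\frac{1}{2}, \frac{1}{2}} half-integers, c = \frac{7}{2} in the evaluable pattern). Exact value: \left(-\frac{225}{128}\right) \cdot \pi.

Key observation: with t_0 = -6, the constant factors (C = -6, x = 1) combine into one prefactor.
Step ratio: r(k) = 1 * (k-\frac{1}{2}) (k+\frac{1}{2}) / [(k+\frac{7}{2}) (k+1)] - rational in k, leading ratio 1; with t_0 = -6, classification follows.


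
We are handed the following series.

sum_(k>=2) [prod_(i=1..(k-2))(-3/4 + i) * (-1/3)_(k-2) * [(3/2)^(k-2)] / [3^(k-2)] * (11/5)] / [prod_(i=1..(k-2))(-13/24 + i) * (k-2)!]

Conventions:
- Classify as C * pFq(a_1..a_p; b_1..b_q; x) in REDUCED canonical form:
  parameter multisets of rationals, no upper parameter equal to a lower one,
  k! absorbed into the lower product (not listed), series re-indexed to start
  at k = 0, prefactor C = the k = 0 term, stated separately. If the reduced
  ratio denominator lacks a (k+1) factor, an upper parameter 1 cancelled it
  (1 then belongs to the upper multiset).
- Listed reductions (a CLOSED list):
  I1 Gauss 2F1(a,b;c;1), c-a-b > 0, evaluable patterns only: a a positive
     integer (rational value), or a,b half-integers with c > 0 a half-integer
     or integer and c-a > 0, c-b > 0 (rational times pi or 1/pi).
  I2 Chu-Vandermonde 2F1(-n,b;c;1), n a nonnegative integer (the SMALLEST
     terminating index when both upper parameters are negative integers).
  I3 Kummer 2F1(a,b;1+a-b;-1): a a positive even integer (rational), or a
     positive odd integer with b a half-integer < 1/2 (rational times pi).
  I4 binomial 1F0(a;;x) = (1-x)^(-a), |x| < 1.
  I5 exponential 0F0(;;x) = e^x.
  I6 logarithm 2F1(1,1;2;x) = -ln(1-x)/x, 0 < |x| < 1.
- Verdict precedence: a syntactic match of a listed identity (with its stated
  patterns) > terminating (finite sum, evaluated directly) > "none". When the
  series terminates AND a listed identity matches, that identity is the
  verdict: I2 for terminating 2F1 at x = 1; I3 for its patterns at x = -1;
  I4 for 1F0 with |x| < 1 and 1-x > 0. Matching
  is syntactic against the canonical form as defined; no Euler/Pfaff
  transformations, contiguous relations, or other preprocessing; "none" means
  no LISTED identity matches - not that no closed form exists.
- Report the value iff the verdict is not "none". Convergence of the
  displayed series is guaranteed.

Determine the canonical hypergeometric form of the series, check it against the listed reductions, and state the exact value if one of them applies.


x = 1/2 here; the reduced form reads 2F1, upper {-1/3, 1/4}, lower {11/24}, C = 11/5. Verdict: no listed reduction: x = 1/2 and upper {-1/3, 1/4} fail every I1-I6 pattern.

The tell: t_0 being 11/5, the running product (C = 11/5) telescopes to a rising factorial.
Ratio: r(k) = (1/2) * (k-1/3) (k+1/4) / [(k+11/24) (k+1)] ; factor over Q: parameters, x = (1/2), and C = 11/5.


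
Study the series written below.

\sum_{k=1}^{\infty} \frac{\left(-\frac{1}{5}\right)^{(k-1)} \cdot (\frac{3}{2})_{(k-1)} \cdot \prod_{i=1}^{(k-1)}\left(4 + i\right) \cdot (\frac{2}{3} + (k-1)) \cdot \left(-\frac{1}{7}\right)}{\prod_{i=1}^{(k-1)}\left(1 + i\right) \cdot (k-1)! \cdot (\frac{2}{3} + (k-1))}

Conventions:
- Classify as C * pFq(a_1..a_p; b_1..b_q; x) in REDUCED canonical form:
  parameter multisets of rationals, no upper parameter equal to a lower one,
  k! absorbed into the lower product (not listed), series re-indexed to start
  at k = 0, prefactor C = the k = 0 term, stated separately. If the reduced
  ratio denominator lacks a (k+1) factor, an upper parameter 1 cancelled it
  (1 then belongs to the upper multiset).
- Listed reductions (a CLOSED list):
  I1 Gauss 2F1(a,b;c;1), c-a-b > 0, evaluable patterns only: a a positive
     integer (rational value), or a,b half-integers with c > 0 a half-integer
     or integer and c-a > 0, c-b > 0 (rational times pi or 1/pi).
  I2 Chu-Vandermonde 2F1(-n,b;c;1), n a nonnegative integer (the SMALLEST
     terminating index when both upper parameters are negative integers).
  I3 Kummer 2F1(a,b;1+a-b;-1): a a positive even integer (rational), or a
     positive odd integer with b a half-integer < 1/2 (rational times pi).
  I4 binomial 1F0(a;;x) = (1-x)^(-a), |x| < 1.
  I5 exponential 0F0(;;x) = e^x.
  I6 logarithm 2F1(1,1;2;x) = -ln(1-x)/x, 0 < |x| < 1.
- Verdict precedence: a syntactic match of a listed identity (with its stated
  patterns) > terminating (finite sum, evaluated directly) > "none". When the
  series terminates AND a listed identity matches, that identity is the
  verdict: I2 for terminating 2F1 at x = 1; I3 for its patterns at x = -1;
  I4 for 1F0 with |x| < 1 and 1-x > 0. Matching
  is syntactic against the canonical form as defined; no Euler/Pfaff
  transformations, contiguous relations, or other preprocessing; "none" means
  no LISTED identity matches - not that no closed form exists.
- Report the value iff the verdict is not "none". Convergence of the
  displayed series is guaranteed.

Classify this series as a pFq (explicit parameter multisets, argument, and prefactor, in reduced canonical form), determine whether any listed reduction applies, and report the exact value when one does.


Classification (C = -\frac{1}{7}): 2F1 with upper {\frac{3}{2}, 5}, lower {2}, argument x = -\frac{1}{5}. Verdict: none (x = -\frac{1}{5}): each listed identity misses the multisets {\frac{3}{2}, 5} ; {2}.

Structural cue: from the first term -\frac{1}{7}: striking the common factor k + 2/3 reduces the term (C = -1/7, x = -1/5).
Step ratio: r(k) = -\frac{1}{5} * (k+\frac{3}{2}) (k+5) / [(k+2) (k+1)] - poly over poly, x = -\frac{1}{5} from leading terms; C = -\frac{1}{7} at k = 0.


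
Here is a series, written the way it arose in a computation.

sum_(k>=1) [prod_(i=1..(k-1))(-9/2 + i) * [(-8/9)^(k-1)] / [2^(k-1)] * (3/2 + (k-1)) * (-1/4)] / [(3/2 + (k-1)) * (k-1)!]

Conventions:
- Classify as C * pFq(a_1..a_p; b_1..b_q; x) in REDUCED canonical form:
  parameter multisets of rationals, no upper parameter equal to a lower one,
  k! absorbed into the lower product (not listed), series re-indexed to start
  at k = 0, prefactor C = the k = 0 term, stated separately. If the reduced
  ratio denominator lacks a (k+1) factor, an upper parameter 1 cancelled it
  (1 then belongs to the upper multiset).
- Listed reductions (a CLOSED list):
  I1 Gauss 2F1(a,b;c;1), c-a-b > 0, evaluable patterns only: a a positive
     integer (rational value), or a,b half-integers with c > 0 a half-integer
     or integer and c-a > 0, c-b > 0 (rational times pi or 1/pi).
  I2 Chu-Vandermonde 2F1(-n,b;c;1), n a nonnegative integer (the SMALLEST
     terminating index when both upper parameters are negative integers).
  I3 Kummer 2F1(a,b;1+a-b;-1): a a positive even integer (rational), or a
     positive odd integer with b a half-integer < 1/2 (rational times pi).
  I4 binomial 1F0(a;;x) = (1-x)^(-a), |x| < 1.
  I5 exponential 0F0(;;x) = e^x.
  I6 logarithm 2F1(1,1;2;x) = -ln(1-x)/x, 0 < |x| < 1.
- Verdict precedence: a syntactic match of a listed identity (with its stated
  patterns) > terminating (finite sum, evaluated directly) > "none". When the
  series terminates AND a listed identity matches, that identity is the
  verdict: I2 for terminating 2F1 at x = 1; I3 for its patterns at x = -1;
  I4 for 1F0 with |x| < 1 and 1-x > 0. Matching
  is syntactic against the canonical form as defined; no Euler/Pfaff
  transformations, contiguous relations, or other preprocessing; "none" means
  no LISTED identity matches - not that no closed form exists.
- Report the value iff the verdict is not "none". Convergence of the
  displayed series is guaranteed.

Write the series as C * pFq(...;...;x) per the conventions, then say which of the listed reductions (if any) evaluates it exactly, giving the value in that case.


Prefactor -1/4, argument -4/9: 1F0 with upper {-7/2} over lower {-}. Verdict: binomial (I4) matches (the 1F0 binomial series: exponent 7/2, x = -4/9). Hence: (-1/4) * (13/9)^(7/2).

The tell: x = (-4/9) and k + 3/2 divides numerator and denominator alike; prefactor -1/4 after cancelling.
Step ratio: r(k) = (-4/9) * (k-7/2) / [(k+1)] - poly over poly, x = (-4/9) from leading terms; C = -1/4 at k = 0.


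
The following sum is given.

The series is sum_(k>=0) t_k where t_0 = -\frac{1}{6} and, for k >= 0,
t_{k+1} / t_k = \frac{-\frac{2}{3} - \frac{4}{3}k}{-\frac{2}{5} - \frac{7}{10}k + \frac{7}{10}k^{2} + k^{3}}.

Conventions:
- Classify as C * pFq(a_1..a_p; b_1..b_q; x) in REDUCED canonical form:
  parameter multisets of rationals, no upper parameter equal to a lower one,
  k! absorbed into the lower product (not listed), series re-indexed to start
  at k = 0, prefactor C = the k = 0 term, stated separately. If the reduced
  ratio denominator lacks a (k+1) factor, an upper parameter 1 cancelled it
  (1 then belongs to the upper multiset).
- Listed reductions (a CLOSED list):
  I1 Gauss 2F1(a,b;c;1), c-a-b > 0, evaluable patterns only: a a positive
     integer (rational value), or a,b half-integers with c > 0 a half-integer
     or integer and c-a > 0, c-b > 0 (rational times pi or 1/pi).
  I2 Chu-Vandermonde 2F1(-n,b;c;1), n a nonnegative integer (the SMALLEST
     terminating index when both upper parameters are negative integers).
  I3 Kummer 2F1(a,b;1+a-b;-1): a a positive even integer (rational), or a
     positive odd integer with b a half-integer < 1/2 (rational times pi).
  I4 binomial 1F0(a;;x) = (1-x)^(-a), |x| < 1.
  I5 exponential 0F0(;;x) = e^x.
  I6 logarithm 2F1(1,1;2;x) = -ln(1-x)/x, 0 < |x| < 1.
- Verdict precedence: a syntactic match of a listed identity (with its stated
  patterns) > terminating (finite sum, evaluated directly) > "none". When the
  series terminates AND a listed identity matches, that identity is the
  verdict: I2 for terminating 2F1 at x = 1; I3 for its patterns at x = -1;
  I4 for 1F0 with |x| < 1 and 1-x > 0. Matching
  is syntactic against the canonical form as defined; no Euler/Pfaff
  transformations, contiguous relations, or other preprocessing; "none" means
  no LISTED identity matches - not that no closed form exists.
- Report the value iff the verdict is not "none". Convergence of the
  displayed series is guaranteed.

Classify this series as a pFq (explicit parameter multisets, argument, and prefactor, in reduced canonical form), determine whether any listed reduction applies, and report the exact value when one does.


The tell: with t_0 = -\frac{1}{6}, factor the ratio over Q (C = -1/6): negated roots = parameters.
Step ratio: r(k) = -\frac{4}{3} * 1 / [(k-\frac{4}{5}) (k+1)] - rational; roots negated = parameters, x = -\frac{4}{3}, C = -\frac{1}{6}.

At argument -\frac{4}{3}: a 0F1 with upper {-}, lower {-\frac{4}{5}}, scaled by C = -\frac{1}{6}. Verdict: none. No listed pattern accepts 0F1(-; -\frac{4}{5}; -\frac{4}{3}).


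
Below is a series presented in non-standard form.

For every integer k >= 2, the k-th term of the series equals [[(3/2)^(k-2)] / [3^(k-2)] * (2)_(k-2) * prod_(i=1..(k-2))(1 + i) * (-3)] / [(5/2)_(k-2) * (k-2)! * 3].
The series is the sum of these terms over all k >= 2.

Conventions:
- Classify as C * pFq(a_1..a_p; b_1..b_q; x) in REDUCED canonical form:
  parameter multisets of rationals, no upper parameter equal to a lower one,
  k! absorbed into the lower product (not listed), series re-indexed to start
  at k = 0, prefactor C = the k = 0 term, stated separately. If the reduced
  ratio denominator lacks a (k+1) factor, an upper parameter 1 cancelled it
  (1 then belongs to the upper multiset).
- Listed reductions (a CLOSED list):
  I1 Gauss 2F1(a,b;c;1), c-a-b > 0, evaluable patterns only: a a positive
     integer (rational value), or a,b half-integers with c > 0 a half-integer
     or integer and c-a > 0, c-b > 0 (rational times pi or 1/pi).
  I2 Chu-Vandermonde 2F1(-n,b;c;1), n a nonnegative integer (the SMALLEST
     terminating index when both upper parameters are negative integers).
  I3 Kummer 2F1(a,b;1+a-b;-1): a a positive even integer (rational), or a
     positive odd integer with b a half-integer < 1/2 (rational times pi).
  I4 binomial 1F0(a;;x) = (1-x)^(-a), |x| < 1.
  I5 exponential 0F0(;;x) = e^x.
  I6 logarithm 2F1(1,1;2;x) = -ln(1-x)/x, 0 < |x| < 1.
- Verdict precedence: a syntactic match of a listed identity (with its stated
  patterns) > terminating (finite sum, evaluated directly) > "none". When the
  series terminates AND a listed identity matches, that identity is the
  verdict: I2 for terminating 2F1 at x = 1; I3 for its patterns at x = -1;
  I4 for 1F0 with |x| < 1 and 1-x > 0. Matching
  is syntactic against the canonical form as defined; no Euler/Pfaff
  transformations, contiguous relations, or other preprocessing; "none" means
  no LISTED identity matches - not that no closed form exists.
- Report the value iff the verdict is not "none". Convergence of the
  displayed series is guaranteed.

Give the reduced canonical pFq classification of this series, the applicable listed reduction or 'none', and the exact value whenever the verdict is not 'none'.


x = 1/2 here; the reduced form reads 2F1, upper {2, 2}, lower {5/2}, C = -1. Verdict: none - at argument 1/2 the multisets {2, 2} ; {5/2} match no listed identity.

The tell: t_0 = -1 here, and the constant factors (C = -1) combine into one prefactor.
Adjacent-term ratio: r(k) = (1/2) * (k+2) (k+2) / [(k+5/2) (k+1)] - rational in k. x = (1/2); t_0 = -1; negate the roots.


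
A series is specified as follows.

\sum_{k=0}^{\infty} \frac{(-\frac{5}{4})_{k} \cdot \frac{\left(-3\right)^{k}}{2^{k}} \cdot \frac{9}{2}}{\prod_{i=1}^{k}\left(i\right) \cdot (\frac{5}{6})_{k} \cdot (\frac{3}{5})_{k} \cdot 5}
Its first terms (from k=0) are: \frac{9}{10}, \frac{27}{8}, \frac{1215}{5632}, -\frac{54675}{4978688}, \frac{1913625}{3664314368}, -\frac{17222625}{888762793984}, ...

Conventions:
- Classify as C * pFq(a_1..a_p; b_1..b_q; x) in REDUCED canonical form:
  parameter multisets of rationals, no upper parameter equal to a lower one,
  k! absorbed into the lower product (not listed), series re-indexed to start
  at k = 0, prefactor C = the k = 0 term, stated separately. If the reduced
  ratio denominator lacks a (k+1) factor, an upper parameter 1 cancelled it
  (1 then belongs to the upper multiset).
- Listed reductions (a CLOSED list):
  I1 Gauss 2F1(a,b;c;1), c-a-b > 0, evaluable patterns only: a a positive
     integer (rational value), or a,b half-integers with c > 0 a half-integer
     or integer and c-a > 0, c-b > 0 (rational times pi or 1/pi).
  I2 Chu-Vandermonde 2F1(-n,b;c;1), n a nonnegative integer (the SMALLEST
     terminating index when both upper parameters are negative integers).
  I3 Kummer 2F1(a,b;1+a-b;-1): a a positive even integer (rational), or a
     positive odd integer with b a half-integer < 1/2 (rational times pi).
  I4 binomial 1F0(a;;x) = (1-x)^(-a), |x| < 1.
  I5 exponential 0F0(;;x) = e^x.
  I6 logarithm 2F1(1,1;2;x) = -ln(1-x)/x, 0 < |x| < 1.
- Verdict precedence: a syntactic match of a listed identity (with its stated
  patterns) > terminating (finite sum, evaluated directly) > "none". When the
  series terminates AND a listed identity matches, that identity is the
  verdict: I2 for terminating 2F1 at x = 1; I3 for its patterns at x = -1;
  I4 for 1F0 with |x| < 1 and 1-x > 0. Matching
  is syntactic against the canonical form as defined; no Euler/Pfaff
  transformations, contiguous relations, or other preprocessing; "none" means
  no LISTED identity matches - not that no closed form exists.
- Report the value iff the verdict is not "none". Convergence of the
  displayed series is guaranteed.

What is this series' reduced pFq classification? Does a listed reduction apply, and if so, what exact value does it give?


With C = \frac{9}{10}: the canonical form is 1F2(-\frac{5}{4}; \frac{3}{5}, \frac{5}{6}; -\frac{3}{2}). Verdict: none - at argument -\frac{3}{2} the multisets {-\frac{5}{4}} ; {\frac{3}{5}, \frac{5}{6}} match no listed identity.

Key observation: t_0 being \frac{9}{10}, the product of the first k integers (C = 9/10, x = -3/2) is k!.
Consecutive-term ratio: r(k) = -\frac{3}{2} * (k-\frac{5}{4}) / [(k+\frac{3}{5}) (k+\frac{5}{6}) (k+1)] ; factor over Q: parameters, x = -\frac{3}{2}, and C = \frac{9}{10}.


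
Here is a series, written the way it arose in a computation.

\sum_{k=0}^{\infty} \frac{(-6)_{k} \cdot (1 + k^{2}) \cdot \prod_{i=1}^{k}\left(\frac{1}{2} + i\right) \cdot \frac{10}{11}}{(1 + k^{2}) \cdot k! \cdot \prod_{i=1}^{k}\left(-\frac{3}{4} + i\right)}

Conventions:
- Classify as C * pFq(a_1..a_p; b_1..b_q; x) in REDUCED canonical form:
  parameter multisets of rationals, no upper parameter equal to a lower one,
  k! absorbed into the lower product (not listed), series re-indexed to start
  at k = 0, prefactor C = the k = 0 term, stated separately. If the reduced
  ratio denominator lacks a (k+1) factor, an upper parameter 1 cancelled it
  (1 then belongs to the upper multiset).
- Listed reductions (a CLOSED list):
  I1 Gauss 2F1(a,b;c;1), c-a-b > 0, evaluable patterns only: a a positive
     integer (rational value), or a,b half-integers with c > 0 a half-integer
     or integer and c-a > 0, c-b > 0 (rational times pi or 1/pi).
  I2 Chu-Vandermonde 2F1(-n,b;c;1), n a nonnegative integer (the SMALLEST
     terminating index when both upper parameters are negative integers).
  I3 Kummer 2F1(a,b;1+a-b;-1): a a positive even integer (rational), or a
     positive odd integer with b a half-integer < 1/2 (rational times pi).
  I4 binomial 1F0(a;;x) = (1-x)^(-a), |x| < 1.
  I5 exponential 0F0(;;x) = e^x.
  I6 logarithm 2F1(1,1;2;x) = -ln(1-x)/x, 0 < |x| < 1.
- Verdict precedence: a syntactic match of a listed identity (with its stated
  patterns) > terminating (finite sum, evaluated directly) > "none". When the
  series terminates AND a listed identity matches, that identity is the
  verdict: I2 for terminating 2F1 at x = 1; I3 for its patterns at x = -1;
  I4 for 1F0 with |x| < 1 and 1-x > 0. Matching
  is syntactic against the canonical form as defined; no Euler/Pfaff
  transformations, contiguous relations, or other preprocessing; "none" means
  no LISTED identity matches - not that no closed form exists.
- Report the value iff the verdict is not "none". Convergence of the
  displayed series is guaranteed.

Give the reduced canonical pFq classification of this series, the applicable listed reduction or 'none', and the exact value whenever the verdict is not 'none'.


Classification (C = \frac{10}{11}): 2F1 with upper {-6, \frac{3}{2}}, lower {\frac{1}{4}}, argument x = 1. Verdict: this is the Chu-Vandermonde identity I2 (terminating 2F1 at x = 1 with n = 6, b = 3/2, c = \frac{1}{4}). Its exact value is \frac{50}{663}.

Key step: from the first term \frac{10}{11}: the factor k^2 + 1 cancels (top and bottom), leaving C = 10/11, x = 1.
Adjacent-term ratio: r(k) = 1 * (k-6) (k+\frac{3}{2}) / [(k+\frac{1}{4}) (k+1)] ; factor over Q: parameters, x = 1, and C = \frac{10}{11}.


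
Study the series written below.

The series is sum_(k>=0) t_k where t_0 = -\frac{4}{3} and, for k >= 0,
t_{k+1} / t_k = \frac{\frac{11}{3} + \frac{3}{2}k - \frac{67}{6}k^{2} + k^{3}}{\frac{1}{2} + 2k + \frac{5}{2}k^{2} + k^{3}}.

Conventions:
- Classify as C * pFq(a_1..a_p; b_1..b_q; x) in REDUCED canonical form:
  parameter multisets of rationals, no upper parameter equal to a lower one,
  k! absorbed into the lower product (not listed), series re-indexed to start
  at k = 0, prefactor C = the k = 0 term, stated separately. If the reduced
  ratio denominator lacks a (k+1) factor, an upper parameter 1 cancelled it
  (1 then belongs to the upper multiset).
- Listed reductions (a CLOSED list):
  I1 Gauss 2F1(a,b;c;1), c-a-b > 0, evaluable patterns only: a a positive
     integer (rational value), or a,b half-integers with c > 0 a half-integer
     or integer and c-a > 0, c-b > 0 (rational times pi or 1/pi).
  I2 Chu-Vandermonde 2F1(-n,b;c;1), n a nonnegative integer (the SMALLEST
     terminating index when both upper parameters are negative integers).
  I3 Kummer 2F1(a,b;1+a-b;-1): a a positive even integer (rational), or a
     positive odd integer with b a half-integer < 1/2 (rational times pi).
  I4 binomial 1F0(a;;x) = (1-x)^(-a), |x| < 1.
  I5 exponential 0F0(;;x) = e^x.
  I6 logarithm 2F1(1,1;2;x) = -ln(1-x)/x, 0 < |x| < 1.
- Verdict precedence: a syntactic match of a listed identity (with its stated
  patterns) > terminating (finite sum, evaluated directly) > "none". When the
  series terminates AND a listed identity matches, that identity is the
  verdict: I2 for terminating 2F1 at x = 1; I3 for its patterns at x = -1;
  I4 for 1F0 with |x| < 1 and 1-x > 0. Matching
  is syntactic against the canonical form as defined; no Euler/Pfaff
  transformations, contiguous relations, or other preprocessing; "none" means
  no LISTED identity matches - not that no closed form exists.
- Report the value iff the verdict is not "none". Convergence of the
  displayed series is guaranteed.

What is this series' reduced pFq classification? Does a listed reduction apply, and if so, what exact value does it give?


Reduced: x = 1, 2F1, upper = {-11, -\frac{2}{3}}, lower = {1}, C = -\frac{4}{3}. Verdict: the Chu-Vandermonde identity I2 matches (terminating 2F1 at x = 1 with n = 11, b = -2/3, c = 1). Exact value: -\frac{330191680}{43046721}.

The tell: t_0 being -\frac{4}{3}, cancel k + 1/2 from the displayed ratio first; then C = -4/3.
Adjacent-term ratio: r(k) = 1 * (k-11) (k-\frac{2}{3}) / [(k+1) (k+1)] - rational in k, leading ratio 1; with t_0 = -\frac{4}{3}, classification follows.


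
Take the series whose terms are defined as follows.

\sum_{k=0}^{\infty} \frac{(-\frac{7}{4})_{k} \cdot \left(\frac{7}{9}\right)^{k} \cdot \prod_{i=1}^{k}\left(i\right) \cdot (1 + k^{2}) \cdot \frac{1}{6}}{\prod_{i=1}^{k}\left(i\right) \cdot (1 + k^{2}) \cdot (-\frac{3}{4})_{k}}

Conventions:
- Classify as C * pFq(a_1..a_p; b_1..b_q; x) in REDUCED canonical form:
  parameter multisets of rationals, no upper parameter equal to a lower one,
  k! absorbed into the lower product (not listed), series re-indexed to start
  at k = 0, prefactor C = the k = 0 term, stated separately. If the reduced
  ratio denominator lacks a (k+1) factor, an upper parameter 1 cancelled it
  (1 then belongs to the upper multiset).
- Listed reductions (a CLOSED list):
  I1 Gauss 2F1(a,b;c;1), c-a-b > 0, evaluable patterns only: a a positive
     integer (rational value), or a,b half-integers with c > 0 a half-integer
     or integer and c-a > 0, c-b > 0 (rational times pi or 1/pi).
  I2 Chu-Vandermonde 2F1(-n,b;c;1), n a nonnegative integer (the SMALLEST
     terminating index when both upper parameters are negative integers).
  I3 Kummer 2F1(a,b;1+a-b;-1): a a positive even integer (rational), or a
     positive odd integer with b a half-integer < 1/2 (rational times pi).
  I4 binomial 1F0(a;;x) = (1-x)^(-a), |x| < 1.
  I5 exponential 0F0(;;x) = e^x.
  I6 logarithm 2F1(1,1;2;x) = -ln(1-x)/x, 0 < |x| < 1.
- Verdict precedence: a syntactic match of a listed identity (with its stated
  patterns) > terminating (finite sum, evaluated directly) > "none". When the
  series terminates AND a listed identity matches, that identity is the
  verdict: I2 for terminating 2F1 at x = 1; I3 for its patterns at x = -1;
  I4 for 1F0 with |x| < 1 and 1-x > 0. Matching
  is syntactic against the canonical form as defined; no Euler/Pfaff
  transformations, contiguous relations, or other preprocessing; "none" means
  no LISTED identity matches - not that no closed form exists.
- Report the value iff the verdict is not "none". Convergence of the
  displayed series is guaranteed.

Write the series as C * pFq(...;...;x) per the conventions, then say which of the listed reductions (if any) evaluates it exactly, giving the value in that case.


This is \frac{1}{6} * 2F1(-\frac{7}{4}, 1; -\frac{3}{4}; \frac{7}{9}) in reduced canonical form. Verdict: none here - no I1-I6 shape fits x = \frac{7}{9} with lower {-\frac{3}{4}}.

Key step: from the first term \frac{1}{6}: k^2 + 1 divides numerator and denominator alike; prefactor 1/6 after cancelling.
Step ratio: r(k) = \frac{7}{9} * (k-\frac{7}{4}) (k+1) / [(k-\frac{3}{4}) (k+1)] ; factor over Q: parameters, x = \frac{7}{9}, and C = \frac{1}{6}.


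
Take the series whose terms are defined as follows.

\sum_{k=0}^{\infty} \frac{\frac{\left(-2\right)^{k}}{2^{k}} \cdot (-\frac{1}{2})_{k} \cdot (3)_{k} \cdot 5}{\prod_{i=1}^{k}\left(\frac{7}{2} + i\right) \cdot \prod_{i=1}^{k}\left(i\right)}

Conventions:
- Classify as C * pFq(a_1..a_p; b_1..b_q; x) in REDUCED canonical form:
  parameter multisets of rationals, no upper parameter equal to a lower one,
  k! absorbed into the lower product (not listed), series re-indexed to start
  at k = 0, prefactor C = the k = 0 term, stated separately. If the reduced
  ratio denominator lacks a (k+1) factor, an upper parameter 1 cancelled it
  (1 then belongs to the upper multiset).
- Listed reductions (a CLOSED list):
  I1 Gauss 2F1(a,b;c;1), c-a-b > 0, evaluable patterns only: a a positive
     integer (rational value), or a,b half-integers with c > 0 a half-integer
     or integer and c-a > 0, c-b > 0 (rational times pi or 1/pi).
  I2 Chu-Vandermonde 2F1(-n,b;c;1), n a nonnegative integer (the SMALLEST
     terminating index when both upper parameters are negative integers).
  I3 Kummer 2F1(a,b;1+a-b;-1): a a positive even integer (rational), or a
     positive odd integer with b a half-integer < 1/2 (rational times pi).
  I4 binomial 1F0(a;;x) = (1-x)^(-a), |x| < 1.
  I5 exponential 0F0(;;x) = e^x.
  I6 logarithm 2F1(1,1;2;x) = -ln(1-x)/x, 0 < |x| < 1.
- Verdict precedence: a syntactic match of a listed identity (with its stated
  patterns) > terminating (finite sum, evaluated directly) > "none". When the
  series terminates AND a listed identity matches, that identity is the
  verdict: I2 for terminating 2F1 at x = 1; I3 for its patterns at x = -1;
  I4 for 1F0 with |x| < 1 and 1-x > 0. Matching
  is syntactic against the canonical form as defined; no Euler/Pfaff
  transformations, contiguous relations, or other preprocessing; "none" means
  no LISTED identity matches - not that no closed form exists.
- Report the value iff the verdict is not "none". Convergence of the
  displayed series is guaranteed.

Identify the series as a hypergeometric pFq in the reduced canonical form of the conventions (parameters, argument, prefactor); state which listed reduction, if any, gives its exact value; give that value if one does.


With C = 5: the canonical form is 2F1(-\frac{1}{2}, 3; \frac{9}{2}; -1). Verdict (x = -1): Kummer (I3) applies (x = -1; c = \frac{9}{2} equals 1+a-b for upper {-\frac{1}{2}, 3}: listed pattern). Exact value: \frac{525}{256} \cdot \pi.

The tell: t_0 being 5, the product of the first k integers (C = 5, x = -1) is k!.
Adjacent-term ratio: r(k) = -1 * (k-\frac{1}{2}) (k+3) / [(k+\frac{9}{2}) (k+1)] - rational in k, leading ratio -1; with t_0 = 5, classification follows.


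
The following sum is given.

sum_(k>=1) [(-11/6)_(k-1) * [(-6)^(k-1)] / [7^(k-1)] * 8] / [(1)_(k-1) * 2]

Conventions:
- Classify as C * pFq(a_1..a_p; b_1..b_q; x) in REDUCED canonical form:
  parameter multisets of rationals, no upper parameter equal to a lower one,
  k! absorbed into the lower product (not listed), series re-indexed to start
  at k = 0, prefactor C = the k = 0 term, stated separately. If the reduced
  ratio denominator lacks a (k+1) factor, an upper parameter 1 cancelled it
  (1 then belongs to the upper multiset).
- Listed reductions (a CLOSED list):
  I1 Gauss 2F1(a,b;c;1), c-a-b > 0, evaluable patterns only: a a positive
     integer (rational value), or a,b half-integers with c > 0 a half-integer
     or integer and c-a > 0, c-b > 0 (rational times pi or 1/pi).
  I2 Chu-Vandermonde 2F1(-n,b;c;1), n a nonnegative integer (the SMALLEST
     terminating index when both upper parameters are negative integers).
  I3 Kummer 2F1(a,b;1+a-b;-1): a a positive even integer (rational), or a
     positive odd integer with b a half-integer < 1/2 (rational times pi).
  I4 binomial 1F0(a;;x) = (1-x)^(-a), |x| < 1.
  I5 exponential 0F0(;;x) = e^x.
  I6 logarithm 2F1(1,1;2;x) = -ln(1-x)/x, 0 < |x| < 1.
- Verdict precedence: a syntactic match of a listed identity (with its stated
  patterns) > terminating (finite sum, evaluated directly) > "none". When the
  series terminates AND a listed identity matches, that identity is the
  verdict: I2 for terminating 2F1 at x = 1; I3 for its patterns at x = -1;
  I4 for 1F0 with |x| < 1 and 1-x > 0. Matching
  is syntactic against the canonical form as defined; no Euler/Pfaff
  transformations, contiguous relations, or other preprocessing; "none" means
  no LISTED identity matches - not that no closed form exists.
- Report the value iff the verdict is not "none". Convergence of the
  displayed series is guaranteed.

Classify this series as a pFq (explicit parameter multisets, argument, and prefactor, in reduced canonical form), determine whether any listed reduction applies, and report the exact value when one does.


Classification (C = 4): 1F0 with upper {-11/6}, lower {-}, argument x = -6/7. Verdict: the I4 binomial reduction applies (the 1F0 binomial series: exponent 11/6, x = -6/7). Value: 4 * (13/7)^(11/6).

First insight: from the first term 4: the constant factors (prefactor 4) combine into one prefactor.
Consecutive-term ratio: r(k) = (-6/7) * (k-11/6) / [(k+1)] - rational; roots negated = parameters, x = (-6/7), C = 4.


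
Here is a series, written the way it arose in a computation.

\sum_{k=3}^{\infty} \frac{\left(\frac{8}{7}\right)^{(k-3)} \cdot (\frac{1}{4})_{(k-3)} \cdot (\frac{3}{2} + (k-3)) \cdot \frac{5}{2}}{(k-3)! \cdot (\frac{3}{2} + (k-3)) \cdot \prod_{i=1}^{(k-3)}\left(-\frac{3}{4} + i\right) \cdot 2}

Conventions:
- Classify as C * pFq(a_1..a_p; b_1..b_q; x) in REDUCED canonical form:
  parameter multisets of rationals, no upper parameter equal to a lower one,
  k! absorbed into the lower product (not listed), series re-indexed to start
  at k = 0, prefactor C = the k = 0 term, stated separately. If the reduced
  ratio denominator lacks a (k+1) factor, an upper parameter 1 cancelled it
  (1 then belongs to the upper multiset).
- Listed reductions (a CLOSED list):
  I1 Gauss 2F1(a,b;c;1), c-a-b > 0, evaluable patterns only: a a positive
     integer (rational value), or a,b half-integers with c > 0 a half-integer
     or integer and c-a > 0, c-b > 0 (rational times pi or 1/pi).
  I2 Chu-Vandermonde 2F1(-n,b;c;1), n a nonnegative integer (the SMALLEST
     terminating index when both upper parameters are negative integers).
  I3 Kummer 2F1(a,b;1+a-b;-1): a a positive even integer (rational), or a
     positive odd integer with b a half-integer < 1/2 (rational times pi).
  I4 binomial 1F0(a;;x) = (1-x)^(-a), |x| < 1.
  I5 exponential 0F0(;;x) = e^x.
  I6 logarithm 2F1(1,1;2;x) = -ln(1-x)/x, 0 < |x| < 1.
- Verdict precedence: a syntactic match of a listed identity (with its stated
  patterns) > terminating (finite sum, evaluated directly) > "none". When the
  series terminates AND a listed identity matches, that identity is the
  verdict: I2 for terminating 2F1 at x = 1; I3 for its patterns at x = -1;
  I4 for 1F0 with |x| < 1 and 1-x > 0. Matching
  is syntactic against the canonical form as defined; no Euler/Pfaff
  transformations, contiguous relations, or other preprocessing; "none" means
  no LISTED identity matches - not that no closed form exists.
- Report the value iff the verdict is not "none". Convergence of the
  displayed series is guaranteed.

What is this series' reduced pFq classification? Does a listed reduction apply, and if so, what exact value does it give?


Structural cue: t_0 being \frac{5}{4}, the lower running product (C = 5/4) is a rising factorial.
Adjacent-term ratio: r(k) = \frac{8}{7} * 1 / [(k+1)] - rational in k. x = \frac{8}{7}; t_0 = \frac{5}{4}; negate the roots.

With C = \frac{5}{4}: the canonical form is 0F0(-; -; \frac{8}{7}). Verdict: the I5 exponential reduction applies (the 0F0 exponential series at x = \frac{8}{7}). Value: \frac{5}{4} \cdot e^{\frac{8}{7}}.


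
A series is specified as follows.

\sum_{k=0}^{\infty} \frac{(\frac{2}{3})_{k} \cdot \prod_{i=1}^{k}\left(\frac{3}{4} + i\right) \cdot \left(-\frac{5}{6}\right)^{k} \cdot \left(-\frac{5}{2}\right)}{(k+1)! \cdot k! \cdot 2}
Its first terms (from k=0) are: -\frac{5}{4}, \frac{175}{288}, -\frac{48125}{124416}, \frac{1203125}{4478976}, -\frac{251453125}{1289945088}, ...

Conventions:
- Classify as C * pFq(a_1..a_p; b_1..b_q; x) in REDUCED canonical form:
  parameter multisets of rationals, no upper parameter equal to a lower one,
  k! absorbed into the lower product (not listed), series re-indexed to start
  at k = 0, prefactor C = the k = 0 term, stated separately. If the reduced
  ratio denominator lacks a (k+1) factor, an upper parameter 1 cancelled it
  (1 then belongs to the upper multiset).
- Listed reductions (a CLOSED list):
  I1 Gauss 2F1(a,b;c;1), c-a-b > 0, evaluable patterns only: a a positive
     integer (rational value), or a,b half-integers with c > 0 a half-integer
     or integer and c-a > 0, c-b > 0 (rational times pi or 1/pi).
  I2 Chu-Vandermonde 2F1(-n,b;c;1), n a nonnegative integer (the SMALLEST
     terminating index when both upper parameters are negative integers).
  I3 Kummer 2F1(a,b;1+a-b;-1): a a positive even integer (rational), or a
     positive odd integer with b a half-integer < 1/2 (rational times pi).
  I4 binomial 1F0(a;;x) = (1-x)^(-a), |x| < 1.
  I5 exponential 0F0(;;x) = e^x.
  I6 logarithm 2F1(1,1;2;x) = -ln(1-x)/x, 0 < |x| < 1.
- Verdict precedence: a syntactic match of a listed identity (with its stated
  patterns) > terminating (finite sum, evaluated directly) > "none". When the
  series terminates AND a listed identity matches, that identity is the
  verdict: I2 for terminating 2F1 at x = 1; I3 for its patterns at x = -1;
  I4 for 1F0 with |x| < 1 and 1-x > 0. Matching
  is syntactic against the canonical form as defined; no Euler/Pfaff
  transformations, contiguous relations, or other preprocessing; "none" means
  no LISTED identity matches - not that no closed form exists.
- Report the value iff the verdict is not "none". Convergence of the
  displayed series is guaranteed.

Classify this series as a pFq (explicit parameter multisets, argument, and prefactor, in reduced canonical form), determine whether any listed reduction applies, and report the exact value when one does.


This is -\frac{5}{4} * 2F1(\frac{2}{3}, \frac{7}{4}; 2; -\frac{5}{6}) in reduced canonical form. Verdict: none (x = -\frac{5}{6}): each listed identity misses the multisets {\frac{2}{3}, \frac{7}{4}} ; {2}.

The tell: x = -\frac{5}{6} and the denominator's factorial ratio (C = -5/4, x = -5/6) is a lower Pochhammer.
Ratio: r(k) = -\frac{5}{6} * (k+\frac{2}{3}) (k+\frac{7}{4}) / [(k+2) (k+1)] - rational; roots negated = parameters, x = -\frac{5}{6}, C = -\frac{5}{4}.


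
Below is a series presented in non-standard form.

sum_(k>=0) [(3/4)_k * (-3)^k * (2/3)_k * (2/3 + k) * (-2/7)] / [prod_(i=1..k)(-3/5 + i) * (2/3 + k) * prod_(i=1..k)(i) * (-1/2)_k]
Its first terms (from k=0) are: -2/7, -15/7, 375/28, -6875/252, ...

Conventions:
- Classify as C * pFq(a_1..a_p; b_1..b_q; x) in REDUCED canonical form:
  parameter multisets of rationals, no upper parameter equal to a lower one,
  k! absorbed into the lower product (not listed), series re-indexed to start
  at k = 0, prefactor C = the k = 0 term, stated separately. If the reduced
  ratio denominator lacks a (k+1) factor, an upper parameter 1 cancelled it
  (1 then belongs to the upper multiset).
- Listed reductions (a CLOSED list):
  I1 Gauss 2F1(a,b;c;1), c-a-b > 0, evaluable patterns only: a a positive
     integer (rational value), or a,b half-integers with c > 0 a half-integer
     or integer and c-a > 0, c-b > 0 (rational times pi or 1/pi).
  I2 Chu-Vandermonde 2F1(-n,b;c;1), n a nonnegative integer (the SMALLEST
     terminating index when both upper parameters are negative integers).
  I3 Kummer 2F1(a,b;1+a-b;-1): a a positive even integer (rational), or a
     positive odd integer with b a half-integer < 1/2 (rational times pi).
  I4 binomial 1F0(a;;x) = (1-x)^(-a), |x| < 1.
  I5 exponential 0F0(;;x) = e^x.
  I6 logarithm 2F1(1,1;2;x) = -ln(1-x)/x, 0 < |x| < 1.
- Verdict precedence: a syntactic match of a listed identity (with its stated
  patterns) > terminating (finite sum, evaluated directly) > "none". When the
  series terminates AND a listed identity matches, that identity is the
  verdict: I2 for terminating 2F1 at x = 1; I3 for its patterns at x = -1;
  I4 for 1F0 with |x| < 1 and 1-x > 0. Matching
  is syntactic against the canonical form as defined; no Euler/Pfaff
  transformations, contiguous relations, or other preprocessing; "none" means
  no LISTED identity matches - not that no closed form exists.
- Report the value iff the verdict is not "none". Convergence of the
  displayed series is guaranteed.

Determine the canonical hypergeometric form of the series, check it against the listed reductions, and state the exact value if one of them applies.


Classification (C = -2/7): 2F2 with upper {2/3, 3/4}, lower {-1/2, 2/5}, argument x = -3. Verdict: none. No listed pattern accepts 2F2(2/3, 3/4; -1/2, 2/5; -3).

Key observation: t_0 = -2/7 here, and the factor k + 2/3 cancels (top and bottom), leaving prefactor -2/7.
Term ratio: r(k) = (-3) * (k+2/3) (k+3/4) / [(k-1/2) (k+2/5) (k+1)] - rational; roots negated = parameters, x = (-3), C = -2/7.


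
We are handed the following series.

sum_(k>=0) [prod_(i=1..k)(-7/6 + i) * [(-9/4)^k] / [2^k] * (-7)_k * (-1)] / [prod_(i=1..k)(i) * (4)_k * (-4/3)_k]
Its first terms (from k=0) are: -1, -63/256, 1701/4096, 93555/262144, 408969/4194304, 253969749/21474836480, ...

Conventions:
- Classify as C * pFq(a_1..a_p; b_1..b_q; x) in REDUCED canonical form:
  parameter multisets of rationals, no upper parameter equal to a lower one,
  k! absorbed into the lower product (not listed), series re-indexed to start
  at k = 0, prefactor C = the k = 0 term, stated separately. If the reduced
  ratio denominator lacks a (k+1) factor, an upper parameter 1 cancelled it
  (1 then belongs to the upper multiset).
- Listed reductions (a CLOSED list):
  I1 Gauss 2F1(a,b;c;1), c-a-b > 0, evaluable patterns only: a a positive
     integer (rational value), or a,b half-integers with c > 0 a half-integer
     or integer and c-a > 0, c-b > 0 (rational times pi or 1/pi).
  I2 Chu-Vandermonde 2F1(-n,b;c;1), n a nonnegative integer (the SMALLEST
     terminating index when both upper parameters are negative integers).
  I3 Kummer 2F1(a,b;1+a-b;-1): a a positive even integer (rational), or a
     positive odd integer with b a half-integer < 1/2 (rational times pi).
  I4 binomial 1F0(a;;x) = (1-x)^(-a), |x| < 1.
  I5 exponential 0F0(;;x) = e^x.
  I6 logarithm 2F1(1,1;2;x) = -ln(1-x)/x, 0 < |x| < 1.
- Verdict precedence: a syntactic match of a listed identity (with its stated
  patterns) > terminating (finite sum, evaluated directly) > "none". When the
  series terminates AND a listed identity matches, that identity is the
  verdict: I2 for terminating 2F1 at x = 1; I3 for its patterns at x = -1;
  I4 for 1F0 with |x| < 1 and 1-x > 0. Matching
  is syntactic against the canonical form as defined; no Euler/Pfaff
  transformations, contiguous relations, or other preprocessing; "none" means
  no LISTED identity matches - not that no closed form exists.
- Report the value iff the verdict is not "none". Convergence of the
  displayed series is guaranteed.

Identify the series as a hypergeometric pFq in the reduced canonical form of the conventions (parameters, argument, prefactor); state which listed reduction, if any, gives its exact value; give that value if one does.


Reduced: x = -9/8, 2F2, upper = {-7, -1/6}, lower = {-4/3, 4}, C = -1. Verdict: terminating. (-7)_k vanishes past k = 7, leaving a 8-term sum, computed directly. Exact value: -56020605760439/153931627888640.

Key observation: t_0 being -1, the two k-th powers (C = -1, x = -9/8) combine into one argument.
Step ratio: r(k) = (-9/8) * (k-7) (k-1/6) / [(k-4/3) (k+4) (k+1)] - rational in k. x = (-9/8); t_0 = -1; negate the roots.
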